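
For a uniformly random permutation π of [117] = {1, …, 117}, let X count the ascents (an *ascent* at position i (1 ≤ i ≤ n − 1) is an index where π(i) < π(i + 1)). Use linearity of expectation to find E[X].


Write X = Σ X_I over i = 1, …, 116, with X_I the indicator of one ascent.
There are 116 indicators.
For each fixed i, the pair (π(i), π(i+1)) is a uniformly random ordered pair of distinct values from {1, …, 117}; by symmetry P[π(i) < π(i+1)] = 1/2.
By linearity: E[X] = 116 · (1/2) = (117 − 1) · (1/2) = 58 ≈ 58.00000.

E[X] = 58 = 58.00000.


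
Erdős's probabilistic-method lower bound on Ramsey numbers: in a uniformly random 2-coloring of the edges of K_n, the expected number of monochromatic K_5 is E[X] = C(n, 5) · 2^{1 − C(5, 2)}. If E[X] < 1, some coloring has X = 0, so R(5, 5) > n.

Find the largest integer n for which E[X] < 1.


We need C(n, 5) · 2^{1 − 10} < 1, i.e. C(n, 5) < 2^{10 − 1} = 512.
Check values of n near the boundary:
  n = 6: C(6, 5) = 6; 6 < 512? YES
  n = 7: C(7, 5) = 21; 21 < 512? YES
  n = 8: C(8, 5) = 56; 56 < 512? YES
  n = 9: C(9, 5) = 126; 126 < 512? YES
  n = 10: C(10, 5) = 252; 252 < 512? YES
  n = 11: C(11, 5) = 462; 462 < 512? YES
  n = 12: C(12, 5) = 792; 792 < 512? NO
  n = 13: C(13, 5) = 1287; 1287 < 512? NO
The largest n with C(n, 5) < 512 is n = 11 (where E[X] = 231/256 ≈ 0.902). Hence R(5, 5) > 11, i.e. R(5, 5) ≥ 12.

Largest n = 11; hence R(5, 5) > 11.


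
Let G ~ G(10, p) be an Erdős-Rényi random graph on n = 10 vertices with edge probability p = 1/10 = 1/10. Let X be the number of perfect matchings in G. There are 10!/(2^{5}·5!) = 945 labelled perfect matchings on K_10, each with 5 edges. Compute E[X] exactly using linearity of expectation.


K_10 has 10!/(2^{5}·5!) = 945 labelled perfect matchings.
For each such perfect matching H, let X_H = 1 if all 5 edges of H are present in G. Then P[X_H = 1] = p^{5} = (1/10)^{5} = 1/100000.
Summing the indicators: E[X] = Σ_H E[X_H] = 945 · p^{5} = 945 · 1/100000 = 189/20000.
Numerically: E[X] ≈ 0.00945.

E[X] = 945 · (1/10)^{5} = 189/20000 ≈ 0.00945.


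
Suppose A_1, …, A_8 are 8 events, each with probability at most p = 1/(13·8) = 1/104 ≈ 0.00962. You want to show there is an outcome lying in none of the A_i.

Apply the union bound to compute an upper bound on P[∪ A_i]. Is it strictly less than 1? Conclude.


Union bound: P[∪_{i=1}^{8} A_i] ≤ Σ_i P[A_i] ≤ 8·p = 8·(1/104) = 1/13.
Numerically: 1/13 ≈ 0.07692.
Is 1/13 < 1? YES.
Since P[∪ A_i] ≤ 1/13 < 1, the complement has P[∩ A_i^c] ≥ 1 − 1/13 = 12/13 > 0, so some outcome avoids every A_i.

8·p = 1/13 ≈ 0.07692; existence CERTIFIED by the union bound.


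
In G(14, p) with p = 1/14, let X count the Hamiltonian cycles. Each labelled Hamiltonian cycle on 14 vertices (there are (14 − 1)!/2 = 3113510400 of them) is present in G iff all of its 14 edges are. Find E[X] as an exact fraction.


K_14 has (14 − 1)!/2 = 3113510400 labelled Hamiltonian cycles.
For each such Hamiltonian cycle H, let X_H = 1 if all 14 edges of H are present in G. Then P[X_H = 1] = p^{14} = (1/14)^{14} = 1/11112006825558016.
Summing the indicators: E[X] = Σ_H E[X_H] = 3113510400 · p^{14} = 3113510400 · 1/11112006825558016 = 868725/3100448333024.
Numerically: E[X] ≈ 2.8019e-07.

E[X] = 3113510400 · (1/14)^{14} = 868725/3100448333024 ≈ 2.8019e-07.


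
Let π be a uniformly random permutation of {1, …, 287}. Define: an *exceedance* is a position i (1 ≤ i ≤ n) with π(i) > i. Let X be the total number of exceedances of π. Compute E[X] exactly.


Write X = Σ_{i=1}^{287} X_i, where X_i = 1_{π(i) > i}.
For each fixed i, π(i) is uniform over {1, …, 287} (marginal of a uniform permutation), so P[π(i) > i] = (n − i)/n. Summing: Σ_{i=1}^{287} (n − i)/n = (0 + 1 + … + 286)/287 = 287(287 − 1)/(2·287) = (287 − 1)/2.
Hence E[X] = Σ_{i=1}^{287} (287 − i)/287 = 143 ≈ 143.000.

E[X] = 143 = 143.000.


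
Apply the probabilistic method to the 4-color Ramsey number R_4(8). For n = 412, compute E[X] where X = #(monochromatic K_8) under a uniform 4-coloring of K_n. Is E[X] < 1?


E[X] = C(412, 8) · 4^{1 − 28} = 19229204065337145 · 4^{−27} = 19229204065337145/18014398509481984.
As a reduced fraction: E[X] = 19229204065337145/18014398509481984 ≈ 1.067435.
Is E[X] < 1? NO.
Since E[X] ≥ 1, the first-moment bound is inconclusive at n = 412; it does NOT by itself certify R_4(8) > 412.

E[X] = 19229204065337145/18014398509481984 ≈ 1.067435; E[X] ≥ 1; first-moment method inconclusive here.


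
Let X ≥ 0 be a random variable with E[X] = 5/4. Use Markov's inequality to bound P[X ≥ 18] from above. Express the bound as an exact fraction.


μ = E[X] = 5/4, a = 18.
Markov: P[X ≥ 18] ≤ μ/a = (5/4)/18 = 5/72.
Numerically: ≈ 0.06944.
(Since a = 18 > μ = 1.25000, the bound 5/72 is < 1 and informative.)

P[X ≥ 18] ≤ 5/72 ≈ 0.06944.


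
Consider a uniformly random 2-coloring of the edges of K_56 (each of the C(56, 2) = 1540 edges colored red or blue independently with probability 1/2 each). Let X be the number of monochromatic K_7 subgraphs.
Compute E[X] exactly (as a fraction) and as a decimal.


Let X = Σ_S X_S over the C(56, 7) = 231917400 subsets S of size 7, where X_S = 1 if the K_7 on S is monochromatic.
For a fixed S, the K_7 on S has C(7, 2) = 21 edges. P[all 21 edges red] = (1/2)^21, and likewise for blue, so P[monochromatic] = 2·(1/2)^21 = 2^{1 − 21} = 1/1048576.
By linearity: E[X] = C(56, 7) · 2^{1 − 21} = 231917400 · 1/1048576 = 28989675/131072.
Numerically: E[X] ≈ 221.17367.

E[X] = C(56,7)·2^(1−C(7,2)) = 28989675/131072 ≈ 221.17367.


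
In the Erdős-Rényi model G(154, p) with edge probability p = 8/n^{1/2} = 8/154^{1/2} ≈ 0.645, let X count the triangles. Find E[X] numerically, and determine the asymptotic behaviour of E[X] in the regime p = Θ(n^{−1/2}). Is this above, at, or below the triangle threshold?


Number of potential triangles: C(154, 3) = 596904.
Each occurs with probability p³ ≈ (0.645)³ ≈ 2.67910e-01.
By linearity: E[X] = C(154, 3)·p³ ≈ 596904 · 2.67910e-01 ≈ 159916.534.
Since α = 1/2 < 1, p = c/n^{1/2} ≫ 1/n is above the triangle threshold p ~ 1/n. Asymptotically E[X] ~ (c³/6)·n^{3(1−α)} = (8³/6)·n^{1.5} → ∞; triangles are abundant w.h.p.

E[X] ≈ 159916.534; in regime p = Θ(1/n^{1/2}) E[X] diverges (above the triangle threshold p ~ 1/n).


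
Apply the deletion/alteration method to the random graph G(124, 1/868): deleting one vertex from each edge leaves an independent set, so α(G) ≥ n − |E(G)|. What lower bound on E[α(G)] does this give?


E[|E(G)|] = C(124, 2)·p = 7626 · (1/868) = 123/14.
E[α(G)] ≥ n − E[|E(G)|] = 124 − 123/14 = 1613/14.
Numerically: ≈ 115.21429.
(This is only a lower bound; the true E[α(G)] may be larger.)

E[α(G)] ≥ 1613/14 ≈ 115.21429.


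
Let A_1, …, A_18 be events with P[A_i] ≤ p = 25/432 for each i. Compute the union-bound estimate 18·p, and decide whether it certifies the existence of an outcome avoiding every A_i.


Union bound: P[∪_{i=1}^{18} A_i] ≤ Σ_i P[A_i] ≤ 18·p = 18·(25/432) = 25/24.
Numerically: 25/24 ≈ 1.04167.
Is 25/24 < 1? NO.
Since the bound 25/24 is ≥ 1, the union bound is uninformative here; it does NOT by itself certify existence.

18·p = 25/24 ≈ 1.04167; existence NOT certified by the union bound.


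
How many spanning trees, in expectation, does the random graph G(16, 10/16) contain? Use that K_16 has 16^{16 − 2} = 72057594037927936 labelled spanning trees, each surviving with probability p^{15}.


K_16 has 16^{16 − 2} = 72057594037927936 labelled spanning trees.
For each such spanning tree H, let X_H = 1 if all 15 edges of H are present in G. Then P[X_H = 1] = p^{15} = (5/8)^{15} = 30517578125/35184372088832.
Summing the indicators: E[X] = Σ_H E[X_H] = 72057594037927936 · p^{15} = 72057594037927936 · 30517578125/35184372088832 = 62500000000000.
Numerically: E[X] ≈ 6.25e+13.

E[X] = 72057594037927936 · (5/8)^{15} = 62500000000000 ≈ 6.25e+13.


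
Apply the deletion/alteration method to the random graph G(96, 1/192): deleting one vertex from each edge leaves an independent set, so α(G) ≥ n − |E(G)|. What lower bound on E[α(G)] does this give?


E[|E(G)|] = C(96, 2)·p = 4560 · (1/192) = 95/4.
E[α(G)] ≥ n − E[|E(G)|] = 96 − 95/4 = 289/4.
Numerically: ≈ 72.250.
(This is only a lower bound; the true E[α(G)] may be larger.)

E[α(G)] ≥ 289/4 ≈ 72.250.


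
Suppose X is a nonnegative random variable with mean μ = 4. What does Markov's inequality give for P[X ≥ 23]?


μ = E[X] = 4, a = 23.
Markov: P[X ≥ 23] ≤ μ/a = (4)/23 = 4/23.
Numerically: ≈ 0.17391.
(Since a = 23 > μ = 4.00000, the bound 4/23 is < 1 and informative.)

P[X ≥ 23] ≤ 4/23 ≈ 0.17391.


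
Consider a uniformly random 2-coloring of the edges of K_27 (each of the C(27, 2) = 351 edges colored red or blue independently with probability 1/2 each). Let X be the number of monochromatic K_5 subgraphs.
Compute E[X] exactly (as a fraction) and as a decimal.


Let X = Σ_S X_S over the C(27, 5) = 80730 subsets S of size 5, where X_S = 1 if the K_5 on S is monochromatic.
For a fixed S, the K_5 on S has C(5, 2) = 10 edges. P[all 10 edges red] = (1/2)^10, and likewise for blue, so P[monochromatic] = 2·(1/2)^10 = 2^{1 − 10} = 1/512.
By linearity: E[X] = C(27, 5) · 2^{1 − 10} = 80730 · 1/512 = 40365/256.
Numerically: E[X] ≈ 157.676.

E[X] = C(27,5)·2^(1−C(5,2)) = 40365/256 ≈ 157.676.


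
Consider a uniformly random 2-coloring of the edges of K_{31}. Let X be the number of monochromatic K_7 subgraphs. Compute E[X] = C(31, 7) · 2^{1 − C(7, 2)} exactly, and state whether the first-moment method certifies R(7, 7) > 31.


E[X] = C(31, 7) · 2^{1 − 21} = 2629575 · 2^{−20} = 2629575/1048576.
As a reduced fraction: E[X] = 2629575/1048576 ≈ 2.5077581.
Is E[X] < 1? NO.
Since E[X] ≥ 1, the first-moment bound is inconclusive at n = 31; it does NOT by itself certify R(7, 7) > 31.

E[X] = 2629575/1048576 ≈ 2.5077581; E[X] ≥ 1; first-moment method inconclusive here.


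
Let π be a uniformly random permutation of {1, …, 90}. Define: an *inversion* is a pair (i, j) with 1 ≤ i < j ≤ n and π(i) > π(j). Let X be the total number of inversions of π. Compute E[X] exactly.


Write X = Σ X_I over the C(90, 2) = 4005 pairs i < j, with X_I the indicator of one inversion.
There are 4005 indicators.
For each fixed pair i < j, the values π(i) and π(j) are two distinct elements of {1, …, 90} in uniformly random order; by symmetry P[π(i) > π(j)] = 1/2.
By linearity: E[X] = 4005 · (1/2) = C(90, 2) · (1/2) = 4005/2 = 4005/2 ≈ 2002.50000.

E[X] = 4005/2 = 2002.50000.


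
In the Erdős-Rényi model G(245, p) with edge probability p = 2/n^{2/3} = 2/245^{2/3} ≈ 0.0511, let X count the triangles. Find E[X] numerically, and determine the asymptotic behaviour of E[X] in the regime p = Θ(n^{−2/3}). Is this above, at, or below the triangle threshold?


Number of potential triangles: C(245, 3) = 2421090.
Each occurs with probability p³ ≈ (0.0511)³ ≈ 1.33278e-04.
By linearity: E[X] = C(245, 3)·p³ ≈ 2421090 · 1.33278e-04 ≈ 322.678.
Since α = 2/3 < 1, p = c/n^{2/3} ≫ 1/n is above the triangle threshold p ~ 1/n. Asymptotically E[X] ~ (c³/6)·n^{3(1−α)} = (2³/6)·n^{1} → ∞; triangles are abundant w.h.p.

E[X] ≈ 322.678; in regime p = Θ(1/n^{2/3}) E[X] diverges (above the triangle threshold p ~ 1/n).


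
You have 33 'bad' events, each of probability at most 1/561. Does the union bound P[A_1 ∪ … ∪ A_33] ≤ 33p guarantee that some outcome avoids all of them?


Union bound: P[∪_{i=1}^{33} A_i] ≤ Σ_i P[A_i] ≤ 33·p = 33·(1/561) = 1/17.
Numerically: 1/17 ≈ 0.05882.
Is 1/17 < 1? YES.
Since P[∪ A_i] ≤ 1/17 < 1, the complement has P[∩ A_i^c] ≥ 1 − 1/17 = 16/17 > 0, so some outcome avoids every A_i.

33·p = 1/17 ≈ 0.05882; existence CERTIFIED by the union bound.


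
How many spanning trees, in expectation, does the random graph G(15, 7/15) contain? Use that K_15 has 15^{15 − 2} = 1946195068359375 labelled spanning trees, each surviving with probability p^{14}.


K_15 has 15^{15 − 2} = 1946195068359375 labelled spanning trees.
For each such spanning tree H, let X_H = 1 if all 14 edges of H are present in G. Then P[X_H = 1] = p^{14} = (7/15)^{14} = 678223072849/29192926025390625.
By linearity: E[X] = Σ_H E[X_H] = 1946195068359375 · p^{14} = 1946195068359375 · 678223072849/29192926025390625 = 678223072849/15.
Numerically: E[X] ≈ 4.521e+10.

E[X] = 1946195068359375 · (7/15)^{14} = 678223072849/15 ≈ 4.521e+10.


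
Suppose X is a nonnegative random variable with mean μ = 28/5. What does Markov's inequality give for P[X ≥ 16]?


μ = E[X] = 28/5, a = 16.
Markov: P[X ≥ 16] ≤ μ/a = (28/5)/16 = 7/20.
Numerically: ≈ 0.3500.
(Since a = 16 > μ = 5.6000, the bound 7/20 is < 1 and informative.)

P[X ≥ 16] ≤ 7/20 ≈ 0.3500.


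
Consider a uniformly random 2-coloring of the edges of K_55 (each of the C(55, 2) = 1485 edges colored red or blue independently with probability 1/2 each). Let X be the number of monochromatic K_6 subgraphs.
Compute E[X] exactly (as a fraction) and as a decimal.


Let X = Σ_S X_S over the C(55, 6) = 28989675 subsets S of size 6, where X_S = 1 if the K_6 on S is monochromatic.
For a fixed S, the K_6 on S has C(6, 2) = 15 edges. P[all 15 edges red] = (1/2)^15, and likewise for blue, so P[monochromatic] = 2·(1/2)^15 = 2^{1 − 15} = 1/16384.
By linearity: E[X] = C(55, 6) · 2^{1 − 15} = 28989675 · 1/16384 = 28989675/16384.
Numerically: E[X] ≈ 1769.3893.

E[X] = C(55,6)·2^(1−C(6,2)) = 28989675/16384 ≈ 1769.3893.


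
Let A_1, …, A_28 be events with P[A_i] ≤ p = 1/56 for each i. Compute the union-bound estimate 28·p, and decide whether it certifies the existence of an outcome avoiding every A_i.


Union bound: P[∪_{i=1}^{28} A_i] ≤ Σ_i P[A_i] ≤ 28·p = 28·(1/56) = 1/2.
Numerically: 1/2 ≈ 0.50000.
Is 1/2 < 1? YES.
Since P[∪ A_i] ≤ 1/2 < 1, the complement has P[∩ A_i^c] ≥ 1 − 1/2 = 1/2 > 0, so some outcome avoids every A_i.

28·p = 1/2 ≈ 0.50000; existence CERTIFIED by the union bound.


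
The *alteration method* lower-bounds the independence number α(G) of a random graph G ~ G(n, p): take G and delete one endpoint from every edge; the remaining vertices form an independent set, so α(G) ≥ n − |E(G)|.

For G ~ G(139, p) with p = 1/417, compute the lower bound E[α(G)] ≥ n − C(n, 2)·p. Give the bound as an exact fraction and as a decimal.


E[|E(G)|] = C(139, 2)·p = 9591 · (1/417) = 23.
E[α(G)] ≥ n − E[|E(G)|] = 139 − 23 = 116.
Numerically: ≈ 116.0000.
(This is only a lower bound; the true E[α(G)] may be larger.)

E[α(G)] ≥ 116 ≈ 116.0000.


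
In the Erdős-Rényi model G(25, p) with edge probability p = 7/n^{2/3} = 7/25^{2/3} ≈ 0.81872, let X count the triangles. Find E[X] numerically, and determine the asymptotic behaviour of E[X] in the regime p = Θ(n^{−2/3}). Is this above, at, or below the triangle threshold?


Number of potential triangles: C(25, 3) = 2300.
Each occurs with probability p³ ≈ (0.81872)³ ≈ 5.4880000e-01.
By linearity: E[X] = C(25, 3)·p³ ≈ 2300 · 5.4880000e-01 ≈ 1262.24000.
Since α = 2/3 < 1, p = c/n^{2/3} ≫ 1/n is above the triangle threshold p ~ 1/n. Asymptotically E[X] ~ (c³/6)·n^{3(1−α)} = (7³/6)·n^{1} → ∞; triangles are abundant w.h.p.

E[X] ≈ 1262.24000; in regime p = Θ(1/n^{2/3}) E[X] diverges (above the triangle threshold p ~ 1/n).


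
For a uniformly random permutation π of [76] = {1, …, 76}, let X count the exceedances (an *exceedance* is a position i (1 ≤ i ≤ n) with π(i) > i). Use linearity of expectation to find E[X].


Write X = Σ_{i=1}^{76} X_i, where X_i = 1_{π(i) > i}.
For each fixed i, π(i) is uniform over {1, …, 76} (marginal of a uniform permutation), so P[π(i) > i] = (n − i)/n. Summing: Σ_{i=1}^{76} (n − i)/n = (0 + 1 + … + 75)/76 = 76(76 − 1)/(2·76) = (76 − 1)/2.
Hence E[X] = Σ_{i=1}^{76} (76 − i)/76 = 75/2 ≈ 37.500.

E[X] = 75/2 = 37.500.


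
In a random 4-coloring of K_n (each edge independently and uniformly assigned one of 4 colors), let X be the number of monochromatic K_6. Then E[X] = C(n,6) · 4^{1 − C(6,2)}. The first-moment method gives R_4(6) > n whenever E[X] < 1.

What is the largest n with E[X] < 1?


We need C(n, 6) · 4^{1 − 15} < 1, i.e. C(n, 6) < 4^{15 − 1} = 268435456.
Check values of n near the boundary:
  n = 74: C(74, 6) = 185250786; 185250786 < 268435456? YES
  n = 75: C(75, 6) = 201359550; 201359550 < 268435456? YES
  n = 76: C(76, 6) = 218618940; 218618940 < 268435456? YES
  n = 77: C(77, 6) = 237093780; 237093780 < 268435456? YES
  n = 78: C(78, 6) = 256851595; 256851595 < 268435456? YES
  n = 79: C(79, 6) = 277962685; 277962685 < 268435456? NO
  n = 80: C(80, 6) = 300500200; 300500200 < 268435456? NO
The largest n with C(n, 6) < 268435456 is n = 78 (where E[X] = 256851595/268435456 ≈ 0.9568). Hence R_4(6) > 78, i.e. R_4(6) ≥ 79.

Largest n = 78; hence R_4(6) > 78.


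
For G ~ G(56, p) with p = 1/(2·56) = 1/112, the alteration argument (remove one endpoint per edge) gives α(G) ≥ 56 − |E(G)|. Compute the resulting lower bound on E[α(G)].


E[|E(G)|] = C(56, 2)·p = 1540 · (1/112) = 55/4.
E[α(G)] ≥ n − E[|E(G)|] = 56 − 55/4 = 169/4.
Numerically: ≈ 42.250.
(This is only a lower bound; the true E[α(G)] may be larger.)

E[α(G)] ≥ 169/4 ≈ 42.250.


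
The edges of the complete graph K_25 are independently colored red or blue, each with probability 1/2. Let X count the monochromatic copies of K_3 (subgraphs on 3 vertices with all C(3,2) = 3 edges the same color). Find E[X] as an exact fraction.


Let X = Σ_S X_S over the C(25, 3) = 2300 subsets S of size 3, where X_S = 1 if the K_3 on S is monochromatic.
For a fixed S, the K_3 on S has C(3, 2) = 3 edges. P[all 3 edges red] = (1/2)^3, and likewise for blue, so P[monochromatic] = 2·(1/2)^3 = 2^{1 − 3} = 1/4.
Summing: E[X] = C(25, 3) · 2^{1 − 3} = 2300 · 1/4 = 575.
Numerically: E[X] ≈ 575.000.

E[X] = C(25,3)·2^(1−C(3,2)) = 575 ≈ 575.000.


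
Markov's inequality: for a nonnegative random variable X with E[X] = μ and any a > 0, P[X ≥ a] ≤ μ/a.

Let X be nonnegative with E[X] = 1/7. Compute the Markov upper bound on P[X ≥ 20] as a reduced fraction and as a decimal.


μ = E[X] = 1/7, a = 20.
Markov: P[X ≥ 20] ≤ μ/a = (1/7)/20 = 1/140.
Numerically: ≈ 0.007143.
(Since a = 20 > μ = 0.142857, the bound 1/140 is < 1 and informative.)

P[X ≥ 20] ≤ 1/140 ≈ 0.007143.


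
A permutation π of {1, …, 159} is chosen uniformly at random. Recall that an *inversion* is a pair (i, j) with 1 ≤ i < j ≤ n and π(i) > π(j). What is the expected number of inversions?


Write X = Σ X_I over the C(159, 2) = 12561 pairs i < j, with X_I the indicator of one inversion.
There are 12561 indicators.
For each fixed pair i < j, the values π(i) and π(j) are two distinct elements of {1, …, 159} in uniformly random order; by symmetry P[π(i) > π(j)] = 1/2.
By linearity: E[X] = 12561 · (1/2) = C(159, 2) · (1/2) = 12561/2 = 12561/2 ≈ 6280.50000.

E[X] = 12561/2 = 6280.50000.


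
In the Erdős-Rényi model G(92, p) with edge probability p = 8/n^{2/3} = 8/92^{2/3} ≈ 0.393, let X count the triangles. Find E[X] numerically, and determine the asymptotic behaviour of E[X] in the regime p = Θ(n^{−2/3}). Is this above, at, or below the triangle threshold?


Number of potential triangles: C(92, 3) = 125580.
Each occurs with probability p³ ≈ (0.393)³ ≈ 6.04915e-02.
By linearity: E[X] = C(92, 3)·p³ ≈ 125580 · 6.04915e-02 ≈ 7596.522.
Since α = 2/3 < 1, p = c/n^{2/3} ≫ 1/n is above the triangle threshold p ~ 1/n. Asymptotically E[X] ~ (c³/6)·n^{3(1−α)} = (8³/6)·n^{1} → ∞; triangles are abundant w.h.p.

E[X] ≈ 7596.522; in regime p = Θ(1/n^{2/3}) E[X] diverges (above the triangle threshold p ~ 1/n).


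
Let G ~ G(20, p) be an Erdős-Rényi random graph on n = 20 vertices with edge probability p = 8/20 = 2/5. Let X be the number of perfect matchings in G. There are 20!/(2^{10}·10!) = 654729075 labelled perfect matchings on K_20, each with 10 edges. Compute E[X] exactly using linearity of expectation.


K_20 has 20!/(2^{10}·10!) = 654729075 labelled perfect matchings.
For each such perfect matching H, let X_H = 1 if all 10 edges of H are present in G. Then P[X_H = 1] = p^{10} = (2/5)^{10} = 1024/9765625.
By linearity: E[X] = Σ_H E[X_H] = 654729075 · p^{10} = 654729075 · 1024/9765625 = 26817702912/390625.
Numerically: E[X] ≈ 68653.

E[X] = 654729075 · (2/5)^{10} = 26817702912/390625 ≈ 68653.


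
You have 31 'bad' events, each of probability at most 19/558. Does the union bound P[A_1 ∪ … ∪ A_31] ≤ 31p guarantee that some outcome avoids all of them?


Union bound: P[∪_{i=1}^{31} A_i] ≤ Σ_i P[A_i] ≤ 31·p = 31·(19/558) = 19/18.
Numerically: 19/18 ≈ 1.05556.
Is 19/18 < 1? NO.
Since the bound 19/18 is ≥ 1, the union bound is uninformative here; it does NOT by itself certify existence.

31·p = 19/18 ≈ 1.05556; existence NOT certified by the union bound.


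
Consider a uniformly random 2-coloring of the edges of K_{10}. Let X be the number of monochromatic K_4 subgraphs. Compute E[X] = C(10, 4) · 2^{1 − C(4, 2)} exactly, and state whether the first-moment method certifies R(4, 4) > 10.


E[X] = C(10, 4) · 2^{1 − 6} = 210 · 2^{−5} = 210/32.
As a reduced fraction: E[X] = 105/16 ≈ 6.56250.
Is E[X] < 1? NO.
Since E[X] ≥ 1, the first-moment bound is inconclusive at n = 10; it does NOT by itself certify R(4, 4) > 10.

E[X] = 105/16 ≈ 6.56250; E[X] ≥ 1; first-moment method inconclusive here.


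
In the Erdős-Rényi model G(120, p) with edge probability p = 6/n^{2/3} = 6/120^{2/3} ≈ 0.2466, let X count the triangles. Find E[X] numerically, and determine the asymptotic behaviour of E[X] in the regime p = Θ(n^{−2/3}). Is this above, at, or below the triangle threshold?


Number of potential triangles: C(120, 3) = 280840.
Each occurs with probability p³ ≈ (0.2466)³ ≈ 1.500000e-02.
By linearity: E[X] = C(120, 3)·p³ ≈ 280840 · 1.500000e-02 ≈ 4212.6000.
Since α = 2/3 < 1, p = c/n^{2/3} ≫ 1/n is above the triangle threshold p ~ 1/n. Asymptotically E[X] ~ (c³/6)·n^{3(1−α)} = (6³/6)·n^{1} → ∞; triangles are abundant w.h.p.

E[X] ≈ 4212.6000; in regime p = Θ(1/n^{2/3}) E[X] diverges (above the triangle threshold p ~ 1/n).


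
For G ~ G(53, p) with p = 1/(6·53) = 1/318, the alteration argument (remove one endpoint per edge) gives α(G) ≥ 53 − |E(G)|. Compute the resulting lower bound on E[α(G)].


E[|E(G)|] = C(53, 2)·p = 1378 · (1/318) = 13/3.
E[α(G)] ≥ n − E[|E(G)|] = 53 − 13/3 = 146/3.
Numerically: ≈ 48.667.
(This is only a lower bound; the true E[α(G)] may be larger.)

E[α(G)] ≥ 146/3 ≈ 48.667.


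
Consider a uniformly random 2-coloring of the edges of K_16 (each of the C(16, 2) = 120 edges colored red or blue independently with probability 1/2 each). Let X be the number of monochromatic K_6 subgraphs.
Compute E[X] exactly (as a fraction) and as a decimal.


Let X = Σ_S X_S over the C(16, 6) = 8008 subsets S of size 6, where X_S = 1 if the K_6 on S is monochromatic.
For a fixed S, the K_6 on S has C(6, 2) = 15 edges. P[all 15 edges red] = (1/2)^15, and likewise for blue, so P[monochromatic] = 2·(1/2)^15 = 2^{1 − 15} = 1/16384.
By linearity: E[X] = C(16, 6) · 2^{1 − 15} = 8008 · 1/16384 = 1001/2048.
Numerically: E[X] ≈ 0.48877.

E[X] = C(16,6)·2^(1−C(6,2)) = 1001/2048 ≈ 0.48877.


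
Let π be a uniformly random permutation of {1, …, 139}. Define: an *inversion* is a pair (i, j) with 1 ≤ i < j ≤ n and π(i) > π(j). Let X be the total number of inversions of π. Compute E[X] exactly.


Write X = Σ X_I over the C(139, 2) = 9591 pairs i < j, with X_I the indicator of one inversion.
There are 9591 indicators.
For each fixed pair i < j, the values π(i) and π(j) are two distinct elements of {1, …, 139} in uniformly random order; by symmetry P[π(i) > π(j)] = 1/2.
By linearity: E[X] = 9591 · (1/2) = C(139, 2) · (1/2) = 9591/2 = 9591/2 ≈ 4795.50000.

E[X] = 9591/2 = 4795.50000.


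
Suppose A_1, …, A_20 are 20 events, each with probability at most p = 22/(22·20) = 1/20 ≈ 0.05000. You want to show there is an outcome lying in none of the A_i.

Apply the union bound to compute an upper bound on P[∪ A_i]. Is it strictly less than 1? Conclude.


Union bound: P[∪_{i=1}^{20} A_i] ≤ Σ_i P[A_i] ≤ 20·p = 20·(1/20) = 1.
Numerically: 1 ≈ 1.00000.
Is 1 < 1? NO.
Since the bound 1 is ≥ 1, the union bound is uninformative here; it does NOT by itself certify existence.

20·p = 1 ≈ 1.00000; existence NOT certified by the union bound.


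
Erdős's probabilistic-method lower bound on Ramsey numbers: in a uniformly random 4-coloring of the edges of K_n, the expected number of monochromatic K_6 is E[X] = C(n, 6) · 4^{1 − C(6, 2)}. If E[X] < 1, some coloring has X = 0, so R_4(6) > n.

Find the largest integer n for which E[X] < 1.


We need C(n, 6) · 4^{1 − 15} < 1, i.e. C(n, 6) < 4^{15 − 1} = 268435456.
Check values of n near the boundary:
  n = 74: C(74, 6) = 185250786; 185250786 < 268435456? YES
  n = 75: C(75, 6) = 201359550; 201359550 < 268435456? YES
  n = 76: C(76, 6) = 218618940; 218618940 < 268435456? YES
  n = 77: C(77, 6) = 237093780; 237093780 < 268435456? YES
  n = 78: C(78, 6) = 256851595; 256851595 < 268435456? YES
  n = 79: C(79, 6) = 277962685; 277962685 < 268435456? NO
  n = 80: C(80, 6) = 300500200; 300500200 < 268435456? NO
  n = 81: C(81, 6) = 324540216; 324540216 < 268435456? NO
The largest n with C(n, 6) < 268435456 is n = 78 (where E[X] = 256851595/268435456 ≈ 0.9568468). Hence R_4(6) > 78, i.e. R_4(6) ≥ 79.

Largest n = 78; hence R_4(6) > 78.


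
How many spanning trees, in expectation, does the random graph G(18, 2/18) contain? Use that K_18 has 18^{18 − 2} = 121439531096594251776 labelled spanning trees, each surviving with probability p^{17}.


K_18 has 18^{18 − 2} = 121439531096594251776 labelled spanning trees.
For each such spanning tree H, let X_H = 1 if all 17 edges of H are present in G. Then P[X_H = 1] = p^{17} = (1/9)^{17} = 1/16677181699666569.
By linearity of expectation: E[X] = Σ_H E[X_H] = 121439531096594251776 · p^{17} = 121439531096594251776 · 1/16677181699666569 = 65536/9.
Numerically: E[X] ≈ 7281.78.

E[X] = 121439531096594251776 · (1/9)^{17} = 65536/9 ≈ 7281.78.


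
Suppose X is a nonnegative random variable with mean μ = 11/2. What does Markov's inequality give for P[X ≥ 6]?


μ = E[X] = 11/2, a = 6.
Markov: P[X ≥ 6] ≤ μ/a = (11/2)/6 = 11/12.
Numerically: ≈ 0.917.
(Since a = 6 > μ = 5.500, the bound 11/12 is < 1 and informative.)

P[X ≥ 6] ≤ 11/12 ≈ 0.917.


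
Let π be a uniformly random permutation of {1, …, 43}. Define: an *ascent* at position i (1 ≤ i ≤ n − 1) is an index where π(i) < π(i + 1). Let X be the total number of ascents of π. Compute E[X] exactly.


Write X = Σ X_I over i = 1, …, 42, with X_I the indicator of one ascent.
There are 42 indicators.
For each fixed i, the pair (π(i), π(i+1)) is a uniformly random ordered pair of distinct values from {1, …, 43}; by symmetry P[π(i) < π(i+1)] = 1/2.
By linearity: E[X] = 42 · (1/2) = (43 − 1) · (1/2) = 21 ≈ 21.00000.

E[X] = 21 = 21.00000.


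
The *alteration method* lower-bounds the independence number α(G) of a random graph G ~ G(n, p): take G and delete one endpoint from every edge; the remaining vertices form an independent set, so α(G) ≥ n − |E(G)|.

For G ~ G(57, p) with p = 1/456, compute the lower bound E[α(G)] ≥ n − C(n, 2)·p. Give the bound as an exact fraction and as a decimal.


E[|E(G)|] = C(57, 2)·p = 1596 · (1/456) = 7/2.
E[α(G)] ≥ n − E[|E(G)|] = 57 − 7/2 = 107/2.
Numerically: ≈ 53.500000.
(This is only a lower bound; the true E[α(G)] may be larger.)

E[α(G)] ≥ 107/2 ≈ 53.500000.


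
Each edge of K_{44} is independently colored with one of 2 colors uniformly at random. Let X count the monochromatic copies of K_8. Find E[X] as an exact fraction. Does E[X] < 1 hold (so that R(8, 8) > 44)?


E[X] = C(44, 8) · 2^{1 − 28} = 177232627 · 2^{−27} = 177232627/134217728.
As a reduced fraction: E[X] = 177232627/134217728 ≈ 1.3205.
Is E[X] < 1? NO.
Since E[X] ≥ 1, the first-moment bound is inconclusive at n = 44; it does NOT by itself certify R(8, 8) > 44.

E[X] = 177232627/134217728 ≈ 1.3205; E[X] ≥ 1; first-moment method inconclusive here.


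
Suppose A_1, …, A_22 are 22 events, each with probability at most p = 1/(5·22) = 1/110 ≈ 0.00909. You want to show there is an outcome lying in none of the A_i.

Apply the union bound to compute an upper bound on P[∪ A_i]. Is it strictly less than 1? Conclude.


Union bound: P[∪_{i=1}^{22} A_i] ≤ Σ_i P[A_i] ≤ 22·p = 22·(1/110) = 1/5.
Numerically: 1/5 ≈ 0.20000.
Is 1/5 < 1? YES.
Since P[∪ A_i] ≤ 1/5 < 1, the complement has P[∩ A_i^c] ≥ 1 − 1/5 = 4/5 > 0, so some outcome avoids every A_i.

22·p = 1/5 ≈ 0.20000; existence CERTIFIED by the union bound.


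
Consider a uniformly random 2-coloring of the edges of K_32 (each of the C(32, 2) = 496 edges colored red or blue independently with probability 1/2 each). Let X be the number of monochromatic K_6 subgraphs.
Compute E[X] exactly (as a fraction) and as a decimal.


Let X = Σ_S X_S over the C(32, 6) = 906192 subsets S of size 6, where X_S = 1 if the K_6 on S is monochromatic.
For a fixed S, the K_6 on S has C(6, 2) = 15 edges. P[all 15 edges red] = (1/2)^15, and likewise for blue, so P[monochromatic] = 2·(1/2)^15 = 2^{1 − 15} = 1/16384.
By linearity: E[X] = C(32, 6) · 2^{1 − 15} = 906192 · 1/16384 = 56637/1024.
Numerically: E[X] ≈ 55.310.

E[X] = C(32,6)·2^(1−C(6,2)) = 56637/1024 ≈ 55.310.


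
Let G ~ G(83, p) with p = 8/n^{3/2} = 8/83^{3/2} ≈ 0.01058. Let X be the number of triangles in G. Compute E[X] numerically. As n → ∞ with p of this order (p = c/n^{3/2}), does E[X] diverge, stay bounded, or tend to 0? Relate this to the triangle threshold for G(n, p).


Number of potential triangles: C(83, 3) = 91881.
Each occurs with probability p³ ≈ (0.01058)³ ≈ 1.1841822e-06.
By linearity: E[X] = C(83, 3)·p³ ≈ 91881 · 1.1841822e-06 ≈ 0.10880.
Since α = 3/2 > 1, p = c/n^{3/2} = o(1/n) is below the triangle threshold p ~ 1/n. Asymptotically E[X] ~ (c³/6)·n^{3(1−α)} = (8³/6)·n^{-1.5} → 0, so by Markov's inequality G has no triangles w.h.p.

E[X] ≈ 0.10880; in regime p = Θ(1/n^{3/2}) E[X] tends to 0 (below the triangle threshold p ~ 1/n).


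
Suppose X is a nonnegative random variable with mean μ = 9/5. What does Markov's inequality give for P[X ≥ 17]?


μ = E[X] = 9/5, a = 17.
Markov: P[X ≥ 17] ≤ μ/a = (9/5)/17 = 9/85.
Numerically: ≈ 0.105882.
(Since a = 17 > μ = 1.800000, the bound 9/85 is < 1 and informative.)

P[X ≥ 17] ≤ 9/85 ≈ 0.105882.


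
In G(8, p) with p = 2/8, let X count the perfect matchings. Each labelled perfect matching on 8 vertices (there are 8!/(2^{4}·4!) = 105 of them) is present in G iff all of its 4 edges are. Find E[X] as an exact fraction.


K_8 has 8!/(2^{4}·4!) = 105 labelled perfect matchings.
For each such perfect matching H, let X_H = 1 if all 4 edges of H are present in G. Then P[X_H = 1] = p^{4} = (1/4)^{4} = 1/256.
By linearity: E[X] = Σ_H E[X_H] = 105 · p^{4} = 105 · 1/256 = 105/256.
Numerically: E[X] ≈ 0.41.

E[X] = 105 · (1/4)^{4} = 105/256 ≈ 0.41.


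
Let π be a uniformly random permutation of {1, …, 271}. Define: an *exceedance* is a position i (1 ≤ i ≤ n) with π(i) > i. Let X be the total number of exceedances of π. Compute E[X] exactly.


Write X = Σ_{i=1}^{271} X_i, where X_i = 1_{π(i) > i}.
For each fixed i, π(i) is uniform over {1, …, 271} (marginal of a uniform permutation), so P[π(i) > i] = (n − i)/n. Summing: Σ_{i=1}^{271} (n − i)/n = (0 + 1 + … + 270)/271 = 271(271 − 1)/(2·271) = (271 − 1)/2.
Hence E[X] = Σ_{i=1}^{271} (271 − i)/271 = 135 ≈ 135.000.

E[X] = 135 = 135.000.


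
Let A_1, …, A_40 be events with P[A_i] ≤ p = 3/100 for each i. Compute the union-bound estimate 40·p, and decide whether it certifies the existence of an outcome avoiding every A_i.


Union bound: P[∪_{i=1}^{40} A_i] ≤ Σ_i P[A_i] ≤ 40·p = 40·(3/100) = 6/5.
Numerically: 6/5 ≈ 1.20000.
Is 6/5 < 1? NO.
Since the bound 6/5 is ≥ 1, the union bound is uninformative here; it does NOT by itself certify existence.

40·p = 6/5 ≈ 1.20000; existence NOT certified by the union bound.


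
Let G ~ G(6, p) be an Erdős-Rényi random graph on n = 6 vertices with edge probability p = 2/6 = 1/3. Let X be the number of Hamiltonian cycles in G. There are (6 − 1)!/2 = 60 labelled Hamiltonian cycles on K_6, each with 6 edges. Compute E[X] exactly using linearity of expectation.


K_6 has (6 − 1)!/2 = 60 labelled Hamiltonian cycles.
For each such Hamiltonian cycle H, let X_H = 1 if all 6 edges of H are present in G. Then P[X_H = 1] = p^{6} = (1/3)^{6} = 1/729.
By linearity of expectation: E[X] = Σ_H E[X_H] = 60 · p^{6} = 60 · 1/729 = 20/243.
Numerically: E[X] ≈ 0.0823045.

E[X] = 60 · (1/3)^{6} = 20/243 ≈ 0.0823045.


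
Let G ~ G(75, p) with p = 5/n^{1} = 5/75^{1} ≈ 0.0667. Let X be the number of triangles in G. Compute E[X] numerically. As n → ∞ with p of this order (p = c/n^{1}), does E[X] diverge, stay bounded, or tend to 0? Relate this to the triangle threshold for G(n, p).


Number of potential triangles: C(75, 3) = 67525.
Each occurs with probability p³ ≈ (0.0667)³ ≈ 2.96296e-04.
By linearity: E[X] = C(75, 3)·p³ ≈ 67525 · 2.96296e-04 ≈ 20.007.
Here α = 1, so p = 5/n is exactly at the triangle threshold p ~ 1/n. Asymptotically E[X] → c³/6 = 5³/6 = 125/6 ≈ 20.833, a bounded constant. In this regime the triangle count is asymptotically Poisson(c³/6).

E[X] ≈ 20.007; in regime p = Θ(1/n^{1}) E[X] stays bounded (at the triangle threshold p ~ 1/n).


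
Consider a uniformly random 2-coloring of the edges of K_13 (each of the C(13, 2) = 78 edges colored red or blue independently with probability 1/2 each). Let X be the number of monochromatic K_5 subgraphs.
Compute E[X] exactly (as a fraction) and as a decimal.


Let X = Σ_S X_S over the C(13, 5) = 1287 subsets S of size 5, where X_S = 1 if the K_5 on S is monochromatic.
For a fixed S, the K_5 on S has C(5, 2) = 10 edges. P[all 10 edges red] = (1/2)^10, and likewise for blue, so P[monochromatic] = 2·(1/2)^10 = 2^{1 − 10} = 1/512.
By linearity of expectation: E[X] = C(13, 5) · 2^{1 − 10} = 1287 · 1/512 = 1287/512.
Numerically: E[X] ≈ 2.5137.

E[X] = C(13,5)·2^(1−C(5,2)) = 1287/512 ≈ 2.5137.


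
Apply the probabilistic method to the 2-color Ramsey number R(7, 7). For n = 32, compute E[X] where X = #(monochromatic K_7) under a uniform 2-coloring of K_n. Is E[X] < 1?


E[X] = C(32, 7) · 2^{1 − 21} = 3365856 · 2^{−20} = 3365856/1048576.
As a reduced fraction: E[X] = 105183/32768 ≈ 3.2099304.
Is E[X] < 1? NO.
Since E[X] ≥ 1, the first-moment bound is inconclusive at n = 32; it does NOT by itself certify R(7, 7) > 32.

E[X] = 105183/32768 ≈ 3.2099304; E[X] ≥ 1; first-moment method inconclusive here.


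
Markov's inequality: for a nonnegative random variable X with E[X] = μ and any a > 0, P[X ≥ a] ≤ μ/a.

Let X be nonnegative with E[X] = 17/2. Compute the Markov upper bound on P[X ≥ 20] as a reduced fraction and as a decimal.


μ = E[X] = 17/2, a = 20.
Markov: P[X ≥ 20] ≤ μ/a = (17/2)/20 = 17/40.
Numerically: ≈ 0.42500.
(Since a = 20 > μ = 8.50000, the bound 17/40 is < 1 and informative.)

P[X ≥ 20] ≤ 17/40 ≈ 0.42500.


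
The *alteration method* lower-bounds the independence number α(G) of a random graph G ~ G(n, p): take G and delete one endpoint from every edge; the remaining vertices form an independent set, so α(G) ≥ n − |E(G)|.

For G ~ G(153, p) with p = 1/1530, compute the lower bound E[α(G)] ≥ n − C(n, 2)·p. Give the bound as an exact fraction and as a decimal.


E[|E(G)|] = C(153, 2)·p = 11628 · (1/1530) = 38/5.
E[α(G)] ≥ n − E[|E(G)|] = 153 − 38/5 = 727/5.
Numerically: ≈ 145.400000.
(This is only a lower bound; the true E[α(G)] may be larger.)

E[α(G)] ≥ 727/5 ≈ 145.400000.


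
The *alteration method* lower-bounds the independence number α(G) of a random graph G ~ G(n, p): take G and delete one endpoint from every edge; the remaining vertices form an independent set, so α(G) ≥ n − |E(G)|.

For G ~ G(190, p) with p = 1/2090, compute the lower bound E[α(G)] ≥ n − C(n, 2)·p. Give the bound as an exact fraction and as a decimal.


E[|E(G)|] = C(190, 2)·p = 17955 · (1/2090) = 189/22.
E[α(G)] ≥ n − E[|E(G)|] = 190 − 189/22 = 3991/22.
Numerically: ≈ 181.4091.
(This is only a lower bound; the true E[α(G)] may be larger.)

E[α(G)] ≥ 3991/22 ≈ 181.4091.


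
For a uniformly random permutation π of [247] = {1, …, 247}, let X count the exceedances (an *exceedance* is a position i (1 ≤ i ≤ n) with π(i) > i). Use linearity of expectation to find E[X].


Write X = Σ_{i=1}^{247} X_i, where X_i = 1_{π(i) > i}.
For each fixed i, π(i) is uniform over {1, …, 247} (marginal of a uniform permutation), so P[π(i) > i] = (n − i)/n. Summing: Σ_{i=1}^{247} (n − i)/n = (0 + 1 + … + 246)/247 = 247(247 − 1)/(2·247) = (247 − 1)/2.
Hence E[X] = Σ_{i=1}^{247} (247 − i)/247 = 123 ≈ 123.000000.

E[X] = 123 = 123.000000.


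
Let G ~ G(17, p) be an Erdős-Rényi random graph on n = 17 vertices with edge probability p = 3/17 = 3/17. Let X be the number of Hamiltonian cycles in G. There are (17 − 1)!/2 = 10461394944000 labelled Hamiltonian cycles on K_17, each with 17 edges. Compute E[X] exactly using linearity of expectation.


K_17 has (17 − 1)!/2 = 10461394944000 labelled Hamiltonian cycles.
For each such Hamiltonian cycle H, let X_H = 1 if all 17 edges of H are present in G. Then P[X_H = 1] = p^{17} = (3/17)^{17} = 129140163/827240261886336764177.
By linearity of expectation: E[X] = Σ_H E[X_H] = 10461394944000 · p^{17} = 10461394944000 · 129140163/827240261886336764177 = 1350986248275535872000/827240261886336764177.
Numerically: E[X] ≈ 1.63312.

E[X] = 10461394944000 · (3/17)^{17} = 1350986248275535872000/827240261886336764177 ≈ 1.63312.


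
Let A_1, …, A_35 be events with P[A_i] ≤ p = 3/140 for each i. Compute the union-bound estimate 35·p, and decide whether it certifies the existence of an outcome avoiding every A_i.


Union bound: P[∪_{i=1}^{35} A_i] ≤ Σ_i P[A_i] ≤ 35·p = 35·(3/140) = 3/4.
Numerically: 3/4 ≈ 0.750000.
Is 3/4 < 1? YES.
Since P[∪ A_i] ≤ 3/4 < 1, the complement has P[∩ A_i^c] ≥ 1 − 3/4 = 1/4 > 0, so some outcome avoids every A_i.

35·p = 3/4 ≈ 0.750000; existence CERTIFIED by the union bound.


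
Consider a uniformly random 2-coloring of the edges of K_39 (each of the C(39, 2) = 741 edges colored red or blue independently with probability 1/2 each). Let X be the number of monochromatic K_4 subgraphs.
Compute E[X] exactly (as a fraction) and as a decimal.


Let X = Σ_S X_S over the C(39, 4) = 82251 subsets S of size 4, where X_S = 1 if the K_4 on S is monochromatic.
For a fixed S, the K_4 on S has C(4, 2) = 6 edges. P[all 6 edges red] = (1/2)^6, and likewise for blue, so P[monochromatic] = 2·(1/2)^6 = 2^{1 − 6} = 1/32.
By linearity: E[X] = C(39, 4) · 2^{1 − 6} = 82251 · 1/32 = 82251/32.
Numerically: E[X] ≈ 2570.343750.

E[X] = C(39,4)·2^(1−C(4,2)) = 82251/32 ≈ 2570.343750.


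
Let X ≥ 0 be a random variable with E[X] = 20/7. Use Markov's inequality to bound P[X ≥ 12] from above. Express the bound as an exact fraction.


μ = E[X] = 20/7, a = 12.
Markov: P[X ≥ 12] ≤ μ/a = (20/7)/12 = 5/21.
Numerically: ≈ 0.238.
(Since a = 12 > μ = 2.857, the bound 5/21 is < 1 and informative.)

P[X ≥ 12] ≤ 5/21 ≈ 0.238.
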